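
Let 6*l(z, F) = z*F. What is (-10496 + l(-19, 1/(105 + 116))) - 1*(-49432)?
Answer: 51629117/1326 ≈ 38936.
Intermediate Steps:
l(z, F) = F*z/6 (l(z, F) = (z*F)/6 = (F*z)/6 = F*z/6)
(-10496 + l(-19, 1/(105 + 116))) - 1*(-49432) = (-10496 + (⅙)*(-19)/(105 + 116)) - 1*(-49432) = (-10496 + (⅙)*(-19)/221) + 49432 = (-10496 + (⅙)*(1/221)*(-19)) + 49432 = (-10496 - 19/1326) + 49432 = -13917715/1326 + 49432 = 51629117/1326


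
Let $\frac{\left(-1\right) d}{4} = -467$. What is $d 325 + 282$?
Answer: $607382$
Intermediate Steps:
$d = 1868$ ($d = \left(-4\right) \left(-467\right) = 1868$)
$d 325 + 282 = 1868 \cdot 325 + 282 = 607100 + 282 = 607382$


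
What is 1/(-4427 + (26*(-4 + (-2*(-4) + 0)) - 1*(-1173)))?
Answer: -1/3150 ≈ -0.00031746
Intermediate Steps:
1/(-4427 + (26*(-4 + (-2*(-4) + 0)) - 1*(-1173))) = 1/(-4427 + (26*(-4 + (8 + 0)) + 1173)) = 1/(-4427 + (26*(-4 + 8) + 1173)) = 1/(-4427 + (26*4 + 1173)) = 1/(-4427 + (104 + 1173)) = 1/(-4427 + 1277) = 1/(-3150) = -1/3150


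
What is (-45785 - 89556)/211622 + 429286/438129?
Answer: 31549544903/92717735238 ≈ 0.34028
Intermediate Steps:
(-45785 - 89556)/211622 + 429286/438129 = -135341*1/211622 + 429286*(1/438129) = -135341/211622 + 429286/438129 = 31549544903/92717735238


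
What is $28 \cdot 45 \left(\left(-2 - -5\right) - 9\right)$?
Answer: $-7560$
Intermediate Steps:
$28 \cdot 45 \left(\left(-2 - -5\right) - 9\right) = 1260 \left(\left(-2 + 5\right) - 9\right) = 1260 \left(3 - 9\right) = 1260 \left(-6\right) = -7560$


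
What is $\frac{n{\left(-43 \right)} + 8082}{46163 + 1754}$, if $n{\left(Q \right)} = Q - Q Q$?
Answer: $\frac{6190}{47917} \approx 0.12918$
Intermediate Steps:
$n{\left(Q \right)} = Q - Q^{2}$
$\frac{n{\left(-43 \right)} + 8082}{46163 + 1754} = \frac{- 43 \left(1 - -43\right) + 8082}{46163 + 1754} = \frac{- 43 \left(1 + 43\right) + 8082}{47917} = \left(\left(-43\right) 44 + 8082\right) \frac{1}{47917} = \left(-1892 + 8082\right) \frac{1}{47917} = 6190 \cdot \frac{1}{47917} = \frac{6190}{47917}$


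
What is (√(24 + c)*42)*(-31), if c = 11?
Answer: -1302*√35 ≈ -7702.7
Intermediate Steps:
(√(24 + c)*42)*(-31) = (√(24 + 11)*42)*(-31) = (√35*42)*(-31) = (42*√35)*(-31) = -1302*√35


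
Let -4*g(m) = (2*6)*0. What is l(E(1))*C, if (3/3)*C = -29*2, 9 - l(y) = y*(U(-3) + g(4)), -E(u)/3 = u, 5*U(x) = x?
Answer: -2088/5 ≈ -417.60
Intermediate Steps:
g(m) = 0 (g(m) = -2*6*0/4 = -3*0 = -1/4*0 = 0)
U(x) = x/5
E(u) = -3*u
l(y) = 9 + 3*y/5 (l(y) = 9 - y*((1/5)*(-3) + 0) = 9 - y*(-3/5 + 0) = 9 - y*(-3)/5 = 9 - (-3)*y/5 = 9 + 3*y/5)
C = -58 (C = -29*2 = -58)
l(E(1))*C = (9 + 3*(-3*1)/5)*(-58) = (9 + (3/5)*(-3))*(-58) = (9 - 9/5)*(-58) = (36/5)*(-58) = -2088/5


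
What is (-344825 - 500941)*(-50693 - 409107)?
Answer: 388883206800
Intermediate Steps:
(-344825 - 500941)*(-50693 - 409107) = -845766*(-459800) = 388883206800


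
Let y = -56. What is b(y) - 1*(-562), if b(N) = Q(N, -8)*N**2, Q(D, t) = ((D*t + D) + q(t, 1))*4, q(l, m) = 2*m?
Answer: 4942898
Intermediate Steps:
Q(D, t) = 8 + 4*D + 4*D*t (Q(D, t) = ((D*t + D) + 2*1)*4 = ((D + D*t) + 2)*4 = (2 + D + D*t)*4 = 8 + 4*D + 4*D*t)
b(N) = N**2*(8 - 28*N) (b(N) = (8 + 4*N + 4*N*(-8))*N**2 = (8 + 4*N - 32*N)*N**2 = (8 - 28*N)*N**2 = N**2*(8 - 28*N))
b(y) - 1*(-562) = (-56)**2*(8 - 28*(-56)) - 1*(-562) = 3136*(8 + 1568) + 562 = 3136*1576 + 562 = 4942336 + 562 = 4942898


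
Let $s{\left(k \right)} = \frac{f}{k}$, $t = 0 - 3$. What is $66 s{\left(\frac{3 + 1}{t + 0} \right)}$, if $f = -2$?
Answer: $99$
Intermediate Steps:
$t = -3$ ($t = 0 - 3 = -3$)
$s{\left(k \right)} = - \frac{2}{k}$
$66 s{\left(\frac{3 + 1}{t + 0} \right)} = 66 \left(- \frac{2}{\left(3 + 1\right) \frac{1}{-3 + 0}}\right) = 66 \left(- \frac{2}{4 \frac{1}{-3}}\right) = 66 \left(- \frac{2}{4 \left(- \frac{1}{3}\right)}\right) = 66 \left(- \frac{2}{- \frac{4}{3}}\right) = 66 \left(\left(-2\right) \left(- \frac{3}{4}\right)\right) = 66 \cdot \frac{3}{2} = 99$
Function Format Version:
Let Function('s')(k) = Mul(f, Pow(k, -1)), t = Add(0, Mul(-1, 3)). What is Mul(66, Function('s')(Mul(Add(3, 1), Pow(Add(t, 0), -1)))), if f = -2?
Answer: 99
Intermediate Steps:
t = -3 (t = Add(0, -3) = -3)
Function('s')(k) = Mul(-2, Pow(k, -1))
Mul(66, Function('s')(Mul(Add(3, 1), Pow(Add(t, 0), -1)))) = Mul(66, Mul(-2, Pow(Mul(Add(3, 1), Pow(Add(-3, 0), -1)), -1))) = Mul(66, Mul(-2, Pow(Mul(4, Pow(-3, -1)), -1))) = Mul(66, Mul(-2, Pow(Mul(4, Rational(-1, 3)), -1))) = Mul(66, Mul(-2, Pow(Rational(-4, 3), -1))) = Mul(66, Mul(-2, Rational(-3, 4))) = Mul(66, Rational(3, 2)) = 99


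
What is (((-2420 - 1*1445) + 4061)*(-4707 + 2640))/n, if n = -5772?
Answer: 2597/37 ≈ 70.189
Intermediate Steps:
(((-2420 - 1*1445) + 4061)*(-4707 + 2640))/n = (((-2420 - 1*1445) + 4061)*(-4707 + 2640))/(-5772) = (((-2420 - 1445) + 4061)*(-2067))*(-1/5772) = ((-3865 + 4061)*(-2067))*(-1/5772) = (196*(-2067))*(-1/5772) = -405132*(-1/5772) = 2597/37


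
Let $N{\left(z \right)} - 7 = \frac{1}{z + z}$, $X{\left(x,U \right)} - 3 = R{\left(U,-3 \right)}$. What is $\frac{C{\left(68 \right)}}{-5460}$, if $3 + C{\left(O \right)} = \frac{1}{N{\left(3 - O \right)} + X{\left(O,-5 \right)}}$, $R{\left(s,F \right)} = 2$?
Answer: $\frac{4547}{8512140} \approx 0.00053418$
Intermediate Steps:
$X{\left(x,U \right)} = 5$ ($X{\left(x,U \right)} = 3 + 2 = 5$)
$N{\left(z \right)} = 7 + \frac{1}{2 z}$ ($N{\left(z \right)} = 7 + \frac{1}{z + z} = 7 + \frac{1}{2 z}$)
$C{\left(O \right)} = -3 + \frac{1}{12 + \frac{1}{2 \left(3 - O\right)}}$ ($C{\left(O \right)} = -3 + \frac{1}{\left(7 + \frac{1}{2 \left(3 - O\right)}\right) + 5} = -3 + \frac{1}{12 + \frac{1}{2 \left(3 - O\right)}}$)
$\frac{C{\left(68 \right)}}{-5460} = \frac{\frac{1}{-73 + 24 \cdot 68} \left(213 - 4760\right)}{-5460} = \frac{213 - 4760}{-73 + 1632} \left(- \frac{1}{5460}\right) = \frac{1}{1559} \left(-4547\right) \left(- \frac{1}{5460}\right) = \left(- \frac{4547}{1559}\right) \left(- \frac{1}{5460}\right) = \frac{4547}{8512140}$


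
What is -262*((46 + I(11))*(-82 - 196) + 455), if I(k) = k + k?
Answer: 4833638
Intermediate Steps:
I(k) = 2*k
-262*((46 + I(11))*(-82 - 196) + 455) = -262*((46 + 2*11)*(-82 - 196) + 455) = -262*((46 + 22)*(-278) + 455) = -262*(68*(-278) + 455) = -262*(-18904 + 455) = -262*(-18449) = 4833638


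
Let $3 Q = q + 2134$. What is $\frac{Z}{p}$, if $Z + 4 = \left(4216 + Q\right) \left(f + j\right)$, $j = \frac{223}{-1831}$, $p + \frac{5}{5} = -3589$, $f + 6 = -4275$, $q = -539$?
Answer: $\frac{55823555167}{9859935} \approx 5661.7$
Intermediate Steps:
$f = -4281$ ($f = -6 - 4275 = -4281$)
$p = -3590$ ($p = -1 - 3589 = -3590$)
$Q = \frac{1595}{3}$ ($Q = \frac{-539 + 2134}{3} = \frac{1}{3} \cdot 1595 = \frac{1595}{3} \approx 531.67$)
$j = - \frac{223}{1831}$ ($j = 223 \left(- \frac{1}{1831}\right) = - \frac{223}{1831} \approx -0.12179$)
$Z = - \frac{111647110334}{5493}$ ($Z = -4 + \left(4216 + \frac{1595}{3}\right) \left(-4281 - \frac{223}{1831}\right) = -4 + \frac{14243}{3} \left(- \frac{7838734}{1831}\right) = -4 - \frac{111647088362}{5493} = - \frac{111647110334}{5493} \approx -2.0325 \cdot 10^{7}$)
$\frac{Z}{p} = - \frac{111647110334}{5493 \left(-3590\right)} = \left(- \frac{111647110334}{5493}\right) \left(- \frac{1}{3590}\right) = \frac{55823555167}{9859935}$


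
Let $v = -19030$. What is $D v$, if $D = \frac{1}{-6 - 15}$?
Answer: $\frac{19030}{21} \approx 906.19$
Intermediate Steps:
$D = - \frac{1}{21}$ ($D = \frac{1}{-21} = - \frac{1}{21} \approx -0.047619$)
$D v = \left(- \frac{1}{21}\right) \left(-19030\right) = \frac{19030}{21}$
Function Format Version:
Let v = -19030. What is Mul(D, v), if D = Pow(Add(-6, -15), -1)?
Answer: Rational(19030, 21) ≈ 906.19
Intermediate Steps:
D = Rational(-1, 21) (D = Pow(-21, -1) = Rational(-1, 21) ≈ -0.047619)
Mul(D, v) = Mul(Rational(-1, 21), -19030) = Rational(19030, 21)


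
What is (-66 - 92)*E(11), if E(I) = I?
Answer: -1738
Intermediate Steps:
(-66 - 92)*E(11) = (-66 - 92)*11 = -158*11 = -1738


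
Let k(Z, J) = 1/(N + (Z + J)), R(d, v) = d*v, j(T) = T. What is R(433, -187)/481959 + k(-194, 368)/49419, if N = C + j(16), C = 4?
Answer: -86254628083/513408752586 ≈ -0.16800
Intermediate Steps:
N = 20 (N = 4 + 16 = 20)
k(Z, J) = 1/(20 + J + Z) (k(Z, J) = 1/(20 + (Z + J)) = 1/(20 + (J + Z)) = 1/(20 + J + Z))
R(433, -187)/481959 + k(-194, 368)/49419 = (433*(-187))/481959 + 1/((20 + 368 - 194)*49419) = -80971*1/481959 + (1/49419)/194 = -80971/481959 + (1/194)*(1/49419) = -80971/481959 + 1/9587286 = -86254628083/513408752586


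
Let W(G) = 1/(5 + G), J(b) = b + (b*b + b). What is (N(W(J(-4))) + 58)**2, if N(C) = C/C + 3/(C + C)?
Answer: 24649/4 ≈ 6162.3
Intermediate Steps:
J(b) = b**2 + 2*b (J(b) = b + (b**2 + b) = b + (b + b**2) = b**2 + 2*b)
N(C) = 1 + 3/(2*C) (N(C) = 1 + 3/((2*C)) = 1 + 3*(1/(2*C)) = 1 + 3/(2*C))
(N(W(J(-4))) + 58)**2 = ((3/2 + 1/(5 - 4*(2 - 4)))/(1/(5 - 4*(2 - 4))) + 58)**2 = ((3/2 + 1/(5 - 4*(-2)))/(1/(5 - 4*(-2))) + 58)**2 = ((3/2 + 1/(5 + 8))/(1/(5 + 8)) + 58)**2 = ((3/2 + 1/13)/(1/13) + 58)**2 = (13*(41/26) + 58)**2 = (41/2 + 58)**2 = (157/2)**2 = 24649/4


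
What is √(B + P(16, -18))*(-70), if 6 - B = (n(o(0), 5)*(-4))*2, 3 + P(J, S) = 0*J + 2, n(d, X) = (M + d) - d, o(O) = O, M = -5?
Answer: -70*I*√35 ≈ -414.13*I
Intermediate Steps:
n(d, X) = -5 (n(d, X) = (-5 + d) - d = -5)
P(J, S) = -1 (P(J, S) = -3 + (0*J + 2) = -3 + (0 + 2) = -3 + 2 = -1)
B = -34 (B = 6 - (-5*(-4))*2 = 6 - 20*2 = 6 - 1*40 = 6 - 40 = -34)
√(B + P(16, -18))*(-70) = √(-34 - 1)*(-70) = √(-35)*(-70) = (I*√35)*(-70) = -70*I*√35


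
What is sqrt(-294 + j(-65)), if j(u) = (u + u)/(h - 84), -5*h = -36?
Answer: I*sqrt(168369)/24 ≈ 17.097*I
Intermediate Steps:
h = 36/5 (h = -1/5*(-36) = 36/5 ≈ 7.2000)
j(u) = -5*u/192 (j(u) = (u + u)/(36/5 - 84) = (2*u)/(-384/5) = (2*u)*(-5/384) = -5*u/192)
sqrt(-294 + j(-65)) = sqrt(-294 - 5/192*(-65)) = sqrt(-294 + 325/192) = sqrt(-56123/192) = I*sqrt(168369)/24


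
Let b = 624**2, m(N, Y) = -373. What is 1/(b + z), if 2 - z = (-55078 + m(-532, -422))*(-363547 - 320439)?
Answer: -1/37927318308 ≈ -2.6366e-11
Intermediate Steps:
b = 389376
z = -37927707684 (z = 2 - (-55078 - 373)*(-363547 - 320439) = 2 - (-55451)*(-683986) = 2 - 1*37927707686 = 2 - 37927707686 = -37927707684)
1/(b + z) = 1/(389376 - 37927707684) = 1/(-37927318308) = -1/37927318308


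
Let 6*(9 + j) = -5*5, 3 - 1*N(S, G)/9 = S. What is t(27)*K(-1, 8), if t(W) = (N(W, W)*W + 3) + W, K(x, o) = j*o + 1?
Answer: 605342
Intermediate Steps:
N(S, G) = 27 - 9*S
j = -79/6 (j = -9 + (-5*5)/6 = -9 + (⅙)*(-25) = -9 - 25/6 = -79/6 ≈ -13.167)
K(x, o) = 1 - 79*o/6 (K(x, o) = -79*o/6 + 1 = 1 - 79*o/6)
t(W) = 3 + W + W*(27 - 9*W) (t(W) = ((27 - 9*W)*W + 3) + W = (W*(27 - 9*W) + 3) + W = (3 + W*(27 - 9*W)) + W = 3 + W + W*(27 - 9*W))
t(27)*K(-1, 8) = (3 + 27 - 9*27*(-3 + 27))*(1 - 79/6*8) = (3 + 27 - 9*27*24)*(1 - 316/3) = (3 + 27 - 5832)*(-313/3) = -5802*(-313/3) = 605342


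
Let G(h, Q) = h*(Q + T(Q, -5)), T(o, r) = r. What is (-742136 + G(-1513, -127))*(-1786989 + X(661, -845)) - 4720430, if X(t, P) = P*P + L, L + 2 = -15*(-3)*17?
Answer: 581578545990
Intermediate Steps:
L = 763 (L = -2 - 15*(-3)*17 = -2 + 45*17 = -2 + 765 = 763)
G(h, Q) = h*(-5 + Q) (G(h, Q) = h*(Q - 5) = h*(-5 + Q))
X(t, P) = 763 + P**2 (X(t, P) = P*P + 763 = P**2 + 763 = 763 + P**2)
(-742136 + G(-1513, -127))*(-1786989 + X(661, -845)) - 4720430 = (-742136 - 1513*(-5 - 127))*(-1786989 + (763 + (-845)**2)) - 4720430 = (-742136 - 1513*(-132))*(-1786989 + (763 + 714025)) - 4720430 = (-742136 + 199716)*(-1786989 + 714788) - 4720430 = -542420*(-1072201) - 4720430 = 581583266420 - 4720430 = 581578545990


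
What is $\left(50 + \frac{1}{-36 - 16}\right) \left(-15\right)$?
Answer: $- \frac{38985}{52} \approx -749.71$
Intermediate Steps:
$\left(50 + \frac{1}{-36 - 16}\right) \left(-15\right) = \left(50 + \frac{1}{-52}\right) \left(-15\right) = \left(50 - \frac{1}{52}\right) \left(-15\right) = \frac{2599}{52} \left(-15\right) = - \frac{38985}{52}$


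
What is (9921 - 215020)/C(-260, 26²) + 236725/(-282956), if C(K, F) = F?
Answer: -13059699/42926 ≈ -304.24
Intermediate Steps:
(9921 - 215020)/C(-260, 26²) + 236725/(-282956) = (9921 - 215020)/(26²) + 236725/(-282956) = -205099/676 + 236725*(-1/282956) = -205099*1/676 - 425/508 = -205099/676 - 425/508 = -13059699/42926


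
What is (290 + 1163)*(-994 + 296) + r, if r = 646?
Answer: -1013548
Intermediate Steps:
(290 + 1163)*(-994 + 296) + r = (290 + 1163)*(-994 + 296) + 646 = 1453*(-698) + 646 = -1014194 + 646 = -1013548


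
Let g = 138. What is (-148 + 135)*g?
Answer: -1794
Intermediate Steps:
(-148 + 135)*g = (-148 + 135)*138 = -13*138 = -1794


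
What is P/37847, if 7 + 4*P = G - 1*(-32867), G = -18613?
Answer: 14247/151388 ≈ 0.094109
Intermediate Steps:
P = 14247/4 (P = -7/4 + (-18613 - 1*(-32867))/4 = -7/4 + (-18613 + 32867)/4 = -7/4 + (1/4)*14254 = -7/4 + 7127/2 = 14247/4 ≈ 3561.8)
P/37847 = (14247/4)/37847 = (14247/4)*(1/37847) = 14247/151388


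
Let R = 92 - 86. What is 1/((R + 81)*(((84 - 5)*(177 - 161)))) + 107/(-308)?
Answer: -2941567/8467536 ≈ -0.34739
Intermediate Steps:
R = 6
1/((R + 81)*(((84 - 5)*(177 - 161)))) + 107/(-308) = 1/((6 + 81)*(((84 - 5)*(177 - 161)))) + 107/(-308) = 1/(87*((79*16))) + 107*(-1/308) = (1/87)/1264 - 107/308 = (1/87)*(1/1264) - 107/308 = 1/109968 - 107/308 = -2941567/8467536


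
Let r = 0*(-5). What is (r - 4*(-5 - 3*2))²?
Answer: 1936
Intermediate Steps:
r = 0
(r - 4*(-5 - 3*2))² = (0 - 4*(-5 - 3*2))² = (0 - 4*(-5 - 6))² = (0 - 4*(-11))² = (0 + 44)² = 44² = 1936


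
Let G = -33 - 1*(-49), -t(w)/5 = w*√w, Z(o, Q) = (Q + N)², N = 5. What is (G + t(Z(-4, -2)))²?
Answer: 14161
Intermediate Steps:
Z(o, Q) = (5 + Q)² (Z(o, Q) = (Q + 5)² = (5 + Q)²)
t(w) = -5*w^(3/2) (t(w) = -5*w*√w = -5*w^(3/2))
G = 16 (G = -33 + 49 = 16)
(G + t(Z(-4, -2)))² = (16 - 5*((5 - 2)²)^(3/2))² = (16 - 5*(3²)^(3/2))² = (16 - 5*9^(3/2))² = (16 - 5*27)² = (16 - 135)² = (-119)² = 14161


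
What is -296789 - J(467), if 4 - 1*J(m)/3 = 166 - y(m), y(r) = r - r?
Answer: -296303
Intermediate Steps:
y(r) = 0
J(m) = -486 (J(m) = 12 - 3*(166 - 1*0) = 12 - 3*(166 + 0) = 12 - 3*166 = 12 - 498 = -486)
-296789 - J(467) = -296789 - 1*(-486) = -296789 + 486 = -296303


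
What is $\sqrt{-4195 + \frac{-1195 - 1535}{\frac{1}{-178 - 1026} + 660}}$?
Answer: $\frac{5 i \sqrt{106061977938739}}{794639} \approx 64.801 i$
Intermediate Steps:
$\sqrt{-4195 + \frac{-1195 - 1535}{\frac{1}{-178 - 1026} + 660}} = \sqrt{-4195 - \frac{2730}{\frac{1}{-1204} + 660}} = \sqrt{-4195 - \frac{2730}{- \frac{1}{1204} + 660}} = \sqrt{-4195 - \frac{2730}{\frac{794639}{1204}}} = \sqrt{-4195 - \frac{3286920}{794639}} = \sqrt{- \frac{3336797525}{794639}} = \frac{5 i \sqrt{106061977938739}}{794639}$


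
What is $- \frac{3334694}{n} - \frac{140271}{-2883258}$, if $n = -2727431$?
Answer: $\frac{476064886993}{374470821438} \approx 1.2713$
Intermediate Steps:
$- \frac{3334694}{n} - \frac{140271}{-2883258} = - \frac{3334694}{-2727431} - \frac{140271}{-2883258} = \left(-3334694\right) \left(- \frac{1}{2727431}\right) - - \frac{46757}{961086} = \frac{3334694}{2727431} + \frac{46757}{961086} = \frac{476064886993}{374470821438}$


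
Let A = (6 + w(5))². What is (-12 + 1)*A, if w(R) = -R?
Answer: -11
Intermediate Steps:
A = 1 (A = (6 - 1*5)² = (6 - 5)² = 1² = 1)
(-12 + 1)*A = (-12 + 1)*1 = -11*1 = -11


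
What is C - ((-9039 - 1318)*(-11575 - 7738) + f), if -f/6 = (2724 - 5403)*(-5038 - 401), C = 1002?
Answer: -112597253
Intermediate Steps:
f = -87426486 (f = -6*(2724 - 5403)*(-5038 - 401) = -(-16074)*(-5439) = -6*14571081 = -87426486)
C - ((-9039 - 1318)*(-11575 - 7738) + f) = 1002 - ((-9039 - 1318)*(-11575 - 7738) - 87426486) = 1002 - (-10357*(-19313) - 87426486) = 1002 - (200024741 - 87426486) = 1002 - 1*112598255 = 1002 - 112598255 = -112597253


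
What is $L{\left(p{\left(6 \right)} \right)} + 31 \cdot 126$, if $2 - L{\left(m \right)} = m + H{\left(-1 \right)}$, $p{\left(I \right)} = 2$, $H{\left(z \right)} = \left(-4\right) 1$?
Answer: $3910$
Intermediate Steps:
$H{\left(z \right)} = -4$
$L{\left(m \right)} = 6 - m$ ($L{\left(m \right)} = 2 - \left(m - 4\right) = 2 - \left(-4 + m\right) = 6 - m$)
$L{\left(p{\left(6 \right)} \right)} + 31 \cdot 126 = \left(6 - 2\right) + 31 \cdot 126 = \left(6 - 2\right) + 3906 = 4 + 3906 = 3910$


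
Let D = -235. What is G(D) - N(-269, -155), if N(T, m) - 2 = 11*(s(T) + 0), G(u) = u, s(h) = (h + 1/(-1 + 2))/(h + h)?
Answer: -65227/269 ≈ -242.48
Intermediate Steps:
s(h) = (1 + h)/(2*h) (s(h) = (h + 1/1)/((2*h)) = (h + 1)*(1/(2*h)) = (1 + h)*(1/(2*h)) = (1 + h)/(2*h))
N(T, m) = 2 + 11*(1 + T)/(2*T) (N(T, m) = 2 + 11*((1 + T)/(2*T) + 0) = 2 + 11*((1 + T)/(2*T)) = 2 + 11*(1 + T)/(2*T))
G(D) - N(-269, -155) = -235 - (11 + 15*(-269))/(2*(-269)) = -235 - (-1)*(11 - 4035)/(2*269) = -235 - (-1)*(-4024)/(2*269) = -235 - 1*2012/269 = -235 - 2012/269 = -65227/269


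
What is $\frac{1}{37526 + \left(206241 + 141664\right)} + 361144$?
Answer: $\frac{139196093065}{385431} \approx 3.6114 \cdot 10^{5}$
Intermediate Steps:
$\frac{1}{37526 + \left(206241 + 141664\right)} + 361144 = \frac{1}{37526 + 347905} + 361144 = \frac{1}{385431} + 361144 = \frac{139196093065}{385431}$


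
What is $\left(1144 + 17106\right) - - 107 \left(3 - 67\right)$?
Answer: $11402$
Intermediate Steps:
$\left(1144 + 17106\right) - - 107 \left(3 - 67\right) = 18250 - \left(-107\right) \left(-64\right) = 18250 - 6848 = 11402$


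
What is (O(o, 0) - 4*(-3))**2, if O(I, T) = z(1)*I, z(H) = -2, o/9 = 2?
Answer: 576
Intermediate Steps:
o = 18 (o = 9*2 = 18)
O(I, T) = -2*I
(O(o, 0) - 4*(-3))**2 = (-2*18 - 4*(-3))**2 = (-36 + 12)**2 = (-24)**2 = 576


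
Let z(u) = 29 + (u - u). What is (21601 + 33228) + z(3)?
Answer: 54858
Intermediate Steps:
z(u) = 29 (z(u) = 29 + 0 = 29)
(21601 + 33228) + z(3) = (21601 + 33228) + 29 = 54829 + 29 = 54858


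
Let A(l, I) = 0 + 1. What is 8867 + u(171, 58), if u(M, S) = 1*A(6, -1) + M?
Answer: 9039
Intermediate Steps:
A(l, I) = 1
u(M, S) = 1 + M (u(M, S) = 1*1 + M = 1 + M)
8867 + u(171, 58) = 8867 + (1 + 171) = 8867 + 172 = 9039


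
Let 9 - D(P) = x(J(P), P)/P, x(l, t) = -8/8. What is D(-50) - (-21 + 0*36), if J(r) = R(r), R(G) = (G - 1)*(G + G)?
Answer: 1499/50 ≈ 29.980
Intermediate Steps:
R(G) = 2*G*(-1 + G) (R(G) = (-1 + G)*(2*G) = 2*G*(-1 + G))
J(r) = 2*r*(-1 + r)
x(l, t) = -1 (x(l, t) = -8*⅛ = -1)
D(P) = 9 + 1/P (D(P) = 9 - (-1)/P = 9 + 1/P)
D(-50) - (-21 + 0*36) = (9 + 1/(-50)) - (-21 + 0*36) = (9 - 1/50) - (-21 + 0) = 449/50 - 1*(-21) = 449/50 + 21 = 1499/50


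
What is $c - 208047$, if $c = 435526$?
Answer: $227479$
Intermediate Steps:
$c - 208047 = 435526 - 208047 = 227479$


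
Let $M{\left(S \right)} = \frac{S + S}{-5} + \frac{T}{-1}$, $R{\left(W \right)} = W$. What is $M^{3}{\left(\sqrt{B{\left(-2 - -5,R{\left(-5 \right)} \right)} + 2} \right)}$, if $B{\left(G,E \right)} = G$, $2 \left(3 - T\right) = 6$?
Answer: $- \frac{8 \sqrt{5}}{25} \approx -0.71554$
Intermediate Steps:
$T = 0$ ($T = 3 - 3 = 0$)
$M{\left(S \right)} = - \frac{2 S}{5}$ ($M{\left(S \right)} = \frac{S + S}{-5} + \frac{0}{-1} = 2 S \left(- \frac{1}{5}\right) + 0 \left(-1\right) = - \frac{2 S}{5} + 0 = - \frac{2 S}{5}$)
$M^{3}{\left(\sqrt{B{\left(-2 - -5,R{\left(-5 \right)} \right)} + 2} \right)} = \left(- \frac{2 \sqrt{\left(-2 - -5\right) + 2}}{5}\right)^{3} = \left(- \frac{2 \sqrt{\left(-2 + 5\right) + 2}}{5}\right)^{3} = \left(- \frac{2 \sqrt{3 + 2}}{5}\right)^{3} = \left(- \frac{2 \sqrt{5}}{5}\right)^{3} = - \frac{8 \sqrt{5}}{25}$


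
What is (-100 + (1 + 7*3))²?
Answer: 6084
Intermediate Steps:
(-100 + (1 + 7*3))² = (-100 + (1 + 21))² = (-100 + 22)² = (-78)² = 6084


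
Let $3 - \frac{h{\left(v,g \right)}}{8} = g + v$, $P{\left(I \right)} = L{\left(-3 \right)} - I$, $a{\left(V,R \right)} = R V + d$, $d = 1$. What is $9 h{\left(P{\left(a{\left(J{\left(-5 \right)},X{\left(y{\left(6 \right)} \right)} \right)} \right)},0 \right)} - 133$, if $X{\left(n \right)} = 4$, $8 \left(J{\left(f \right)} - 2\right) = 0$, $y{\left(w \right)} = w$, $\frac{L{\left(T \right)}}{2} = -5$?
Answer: $1451$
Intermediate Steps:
$L{\left(T \right)} = -10$ ($L{\left(T \right)} = 2 \left(-5\right) = -10$)
$J{\left(f \right)} = 2$ ($J{\left(f \right)} = 2 + \frac{1}{8} \cdot 0 = 2 + 0 = 2$)
$a{\left(V,R \right)} = 1 + R V$ ($a{\left(V,R \right)} = R V + 1 = 1 + R V$)
$P{\left(I \right)} = -10 - I$
$h{\left(v,g \right)} = 24 - 8 g - 8 v$ ($h{\left(v,g \right)} = 24 - 8 \left(g + v\right) = 24 - \left(8 g + 8 v\right) = 24 - 8 g - 8 v$)
$9 h{\left(P{\left(a{\left(J{\left(-5 \right)},X{\left(y{\left(6 \right)} \right)} \right)} \right)},0 \right)} - 133 = 9 \left(24 - 0 - 8 \left(-10 - \left(1 + 4 \cdot 2\right)\right)\right) - 133 = 9 \left(24 + 0 - 8 \left(-10 - \left(1 + 8\right)\right)\right) - 133 = 9 \left(24 + 0 - 8 \left(-10 - 9\right)\right) - 133 = 9 \left(24 + 0 - -152\right) - 133 = 9 \left(24 + 0 + 152\right) - 133 = 9 \cdot 176 - 133 = 1584 - 133 = 1451$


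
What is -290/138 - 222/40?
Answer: -10559/1380 ≈ -7.6515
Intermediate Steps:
-290/138 - 222/40 = -290*1/138 - 222*1/40 = -145/69 - 111/20 = -10559/1380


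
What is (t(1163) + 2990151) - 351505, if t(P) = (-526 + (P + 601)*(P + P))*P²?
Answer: 5548968358768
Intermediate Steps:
t(P) = P²*(-526 + 2*P*(601 + P)) (t(P) = (-526 + (601 + P)*(2*P))*P² = (-526 + 2*P*(601 + P))*P² = P²*(-526 + 2*P*(601 + P)))
(t(1163) + 2990151) - 351505 = (2*1163²*(-263 + 1163² + 601*1163) + 2990151) - 351505 = (2*1352569*(-263 + 1352569 + 698963) + 2990151) - 351505 = (2*1352569*2051269 + 2990151) - 351505 = (5548965720122 + 2990151) - 351505 = 5548968710273 - 351505 = 5548968358768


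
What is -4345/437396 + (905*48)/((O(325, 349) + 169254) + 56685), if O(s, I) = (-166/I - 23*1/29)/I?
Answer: 817762401727/4485055522228 ≈ 0.18233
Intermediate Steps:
O(s, I) = (-23/29 - 166/I)/I (O(s, I) = (-166/I - 23*1/29)/I = (-166/I - 23/29)/I = (-23/29 - 166/I)/I)
-4345/437396 + (905*48)/((O(325, 349) + 169254) + 56685) = -4345/437396 + (905*48)/(((1/29)*(-4814 - 23*349)/349² + 169254) + 56685) = -4345*1/437396 + 43440/(((1/29)*(1/121801)*(-4814 - 8027) + 169254) + 56685) = -4345/437396 + 43440/(((1/29)*(1/121801)*(-12841) + 169254) + 56685) = -4345/437396 + 43440/((-12841/3532229 + 169254) + 56685) = -4345/437396 + 43440/(597843874325/3532229 + 56685) = -4345/437396 + 43440/(798068275190/3532229) = -4345/437396 + 43440*(3532229/798068275190) = -4345/437396 + 84773496/440921699 = 817762401727/4485055522228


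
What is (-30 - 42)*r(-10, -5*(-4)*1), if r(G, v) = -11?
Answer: 792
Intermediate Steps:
(-30 - 42)*r(-10, -5*(-4)*1) = (-30 - 42)*(-11) = -72*(-11) = 792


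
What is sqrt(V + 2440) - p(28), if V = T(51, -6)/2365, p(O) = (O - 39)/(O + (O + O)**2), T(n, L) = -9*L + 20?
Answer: 11/3164 + 39*sqrt(8972810)/2365 ≈ 49.400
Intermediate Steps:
T(n, L) = 20 - 9*L
p(O) = (-39 + O)/(O + 4*O**2) (p(O) = (-39 + O)/(O + (2*O)**2) = (-39 + O)/(O + 4*O**2))
V = 74/2365 (V = (20 - 9*(-6))/2365 = (20 + 54)*(1/2365) = 74*(1/2365) = 74/2365 ≈ 0.031290)
sqrt(V + 2440) - p(28) = sqrt(74/2365 + 2440) - (-39 + 28)/(28*(1 + 4*28)) = sqrt(5770674/2365) - (-11)/(28*(1 + 112)) = 39*sqrt(8972810)/2365 - (-11)/(28*113) = 39*sqrt(8972810)/2365 - 1*(-11/3164) = 39*sqrt(8972810)/2365 + 11/3164 = 11/3164 + 39*sqrt(8972810)/2365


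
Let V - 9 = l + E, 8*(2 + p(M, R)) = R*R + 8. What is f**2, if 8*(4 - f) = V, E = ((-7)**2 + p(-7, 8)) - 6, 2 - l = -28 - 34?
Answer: 8281/64 ≈ 129.39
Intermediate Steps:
p(M, R) = -1 + R**2/8 (p(M, R) = -2 + (R*R + 8)/8 = -2 + (R**2 + 8)/8 = -2 + (8 + R**2)/8 = -2 + (1 + R**2/8) = -1 + R**2/8)
l = 64 (l = 2 - (-28 - 34) = 2 - 1*(-62) = 2 + 62 = 64)
E = 50 (E = ((-7)**2 + (-1 + (1/8)*8**2)) - 6 = (49 + (-1 + (1/8)*64)) - 6 = (49 + (-1 + 8)) - 6 = (49 + 7) - 6 = 56 - 6 = 50)
V = 123 (V = 9 + (64 + 50) = 9 + 114 = 123)
f = -91/8 (f = 4 - 1/8*123 = 4 - 123/8 = -91/8 ≈ -11.375)
f**2 = (-91/8)**2 = 8281/64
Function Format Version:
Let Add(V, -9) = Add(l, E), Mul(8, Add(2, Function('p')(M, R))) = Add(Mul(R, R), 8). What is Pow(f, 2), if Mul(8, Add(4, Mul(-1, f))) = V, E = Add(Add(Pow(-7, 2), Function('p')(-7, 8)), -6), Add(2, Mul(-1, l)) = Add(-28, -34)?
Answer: Rational(8281, 64) ≈ 129.39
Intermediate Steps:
Function('p')(M, R) = Add(-1, Mul(Rational(1, 8), Pow(R, 2))) (Function('p')(M, R) = Add(-2, Mul(Rational(1, 8), Add(Mul(R, R), 8))) = Add(-2, Mul(Rational(1, 8), Add(Pow(R, 2), 8))) = Add(-2, Mul(Rational(1, 8), Add(8, Pow(R, 2)))) = Add(-2, Add(1, Mul(Rational(1, 8), Pow(R, 2)))) = Add(-1, Mul(Rational(1, 8), Pow(R, 2))))
l = 64 (l = Add(2, Mul(-1, Add(-28, -34))) = Add(2, Mul(-1, -62)) = Add(2, 62) = 64)
E = 50 (E = Add(Add(Pow(-7, 2), Add(-1, Mul(Rational(1, 8), Pow(8, 2)))), -6) = Add(Add(49, Add(-1, Mul(Rational(1, 8), 64))), -6) = Add(Add(49, Add(-1, 8)), -6) = Add(Add(49, 7), -6) = Add(56, -6) = 50)
V = 123 (V = Add(9, Add(64, 50)) = Add(9, 114) = 123)
f = Rational(-91, 8) (f = Add(4, Mul(Rational(-1, 8), 123)) = Add(4, Rational(-123, 8)) = Rational(-91, 8) ≈ -11.375)
Pow(f, 2) = Pow(Rational(-91, 8), 2) = Rational(8281, 64)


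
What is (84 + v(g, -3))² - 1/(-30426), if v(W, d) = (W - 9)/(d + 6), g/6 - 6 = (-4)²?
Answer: 475406251/30426 ≈ 15625.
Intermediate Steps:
g = 132 (g = 36 + 6*(-4)² = 36 + 6*16 = 36 + 96 = 132)
v(W, d) = (-9 + W)/(6 + d)
(84 + v(g, -3))² - 1/(-30426) = (84 + (-9 + 132)/(6 - 3))² - 1/(-30426) = (84 + 123/3)² - 1*(-1/30426) = (84 + (⅓)*123)² + 1/30426 = (84 + 41)² + 1/30426 = 125² + 1/30426 = 15625 + 1/30426 = 475406251/30426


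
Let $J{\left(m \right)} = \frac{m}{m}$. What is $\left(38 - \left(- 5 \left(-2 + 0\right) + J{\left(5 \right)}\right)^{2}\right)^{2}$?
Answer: $6889$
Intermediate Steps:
$J{\left(m \right)} = 1$
$\left(38 - \left(- 5 \left(-2 + 0\right) + J{\left(5 \right)}\right)^{2}\right)^{2} = \left(38 - \left(- 5 \left(-2 + 0\right) + 1\right)^{2}\right)^{2} = \left(38 - \left(\left(-5\right) \left(-2\right) + 1\right)^{2}\right)^{2} = \left(38 - \left(10 + 1\right)^{2}\right)^{2} = \left(38 - 11^{2}\right)^{2} = \left(38 - 121\right)^{2} = \left(-83\right)^{2} = 6889$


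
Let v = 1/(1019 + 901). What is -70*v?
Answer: -7/192 ≈ -0.036458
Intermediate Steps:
v = 1/1920 ≈ 0.00052083
-70*v = -70*1/1920 = -7/192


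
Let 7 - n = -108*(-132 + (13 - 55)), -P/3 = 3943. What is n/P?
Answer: 18785/11829 ≈ 1.5880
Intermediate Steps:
P = -11829 (P = -3*3943 = -11829)
n = -18785 (n = 7 - (-108)*(-132 + (13 - 55)) = 7 - (-108)*(-132 - 42) = 7 - (-108)*(-174) = 7 - 1*18792 = 7 - 18792 = -18785)
n/P = -18785/(-11829) = -18785*(-1/11829) = 18785/11829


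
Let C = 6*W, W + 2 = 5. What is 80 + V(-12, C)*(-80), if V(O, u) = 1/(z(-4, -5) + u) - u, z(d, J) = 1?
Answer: 28800/19 ≈ 1515.8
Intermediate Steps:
W = 3 (W = -2 + 5 = 3)
C = 18 (C = 6*3 = 18)
V(O, u) = 1/(1 + u) - u
80 + V(-12, C)*(-80) = 80 + ((1 - 1*18 - 1*18²)/(1 + 18))*(-80) = 80 + ((1 - 18 - 1*324)/19)*(-80) = 80 + ((1 - 18 - 324)/19)*(-80) = 80 + ((1/19)*(-341))*(-80) = 80 - 341/19*(-80) = 80 + 27280/19 = 28800/19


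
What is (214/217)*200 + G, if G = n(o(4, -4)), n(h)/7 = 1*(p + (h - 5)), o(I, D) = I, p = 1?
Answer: 42800/217 ≈ 197.24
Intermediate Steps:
n(h) = -28 + 7*h (n(h) = 7*(1*(1 + (h - 5))) = 7*(1*(1 + (-5 + h))) = 7*(1*(-4 + h)) = 7*(-4 + h) = -28 + 7*h)
G = 0 (G = -28 + 7*4 = -28 + 28 = 0)
(214/217)*200 + G = (214/217)*200 + 0 = 42800/217 + 0 = 42800/217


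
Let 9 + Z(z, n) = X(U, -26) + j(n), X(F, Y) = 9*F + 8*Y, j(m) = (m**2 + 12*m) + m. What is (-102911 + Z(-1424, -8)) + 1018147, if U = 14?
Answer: 915105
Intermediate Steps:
j(m) = m**2 + 13*m
X(F, Y) = 8*Y + 9*F
Z(z, n) = -91 + n*(13 + n) (Z(z, n) = -9 + ((8*(-26) + 9*14) + n*(13 + n)) = -9 + ((-208 + 126) + n*(13 + n)) = -9 + (-82 + n*(13 + n)) = -91 + n*(13 + n))
(-102911 + Z(-1424, -8)) + 1018147 = (-102911 + (-91 - 8*(13 - 8))) + 1018147 = (-102911 + (-91 - 8*5)) + 1018147 = (-102911 + (-91 - 40)) + 1018147 = (-102911 - 131) + 1018147 = -103042 + 1018147 = 915105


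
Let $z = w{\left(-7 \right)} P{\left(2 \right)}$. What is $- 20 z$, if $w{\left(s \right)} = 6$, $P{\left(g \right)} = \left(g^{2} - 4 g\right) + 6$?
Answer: $-240$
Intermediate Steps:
$P{\left(g \right)} = 6 + g^{2} - 4 g$
$z = 12$ ($z = 6 \left(6 + 2^{2} - 8\right) = 6 \left(6 + 4 - 8\right) = 6 \cdot 2 = 12$)
$- 20 z = \left(-20\right) 12 = -240$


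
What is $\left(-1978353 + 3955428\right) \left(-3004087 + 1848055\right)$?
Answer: $-2285561966400$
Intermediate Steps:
$\left(-1978353 + 3955428\right) \left(-3004087 + 1848055\right) = 1977075 \left(-1156032\right) = -2285561966400$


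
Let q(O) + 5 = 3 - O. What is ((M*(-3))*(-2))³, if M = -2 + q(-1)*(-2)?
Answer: 0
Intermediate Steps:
q(O) = -2 - O (q(O) = -5 + (3 - O) = -2 - O)
M = 0 (M = -2 + (-2 - 1*(-1))*(-2) = -2 + (-2 + 1)*(-2) = -2 - 1*(-2) = -2 + 2 = 0)
((M*(-3))*(-2))³ = ((0*(-3))*(-2))³ = (0*(-2))³ = 0³ = 0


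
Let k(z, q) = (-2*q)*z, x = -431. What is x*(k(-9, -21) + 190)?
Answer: 81028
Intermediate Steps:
k(z, q) = -2*q*z
x*(k(-9, -21) + 190) = -431*(-2*(-21)*(-9) + 190) = -431*(-378 + 190) = -431*(-188) = 81028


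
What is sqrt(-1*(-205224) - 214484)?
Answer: 2*I*sqrt(2315) ≈ 96.229*I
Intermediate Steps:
sqrt(-1*(-205224) - 214484) = sqrt(205224 - 214484) = sqrt(-9260) = 2*I*sqrt(2315)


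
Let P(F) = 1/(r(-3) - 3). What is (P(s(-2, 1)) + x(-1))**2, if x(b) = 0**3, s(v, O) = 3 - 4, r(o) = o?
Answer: 1/36 ≈ 0.027778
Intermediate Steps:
s(v, O) = -1
P(F) = -1/6 (P(F) = 1/(-3 - 3) = 1/(-6) = -1/6)
x(b) = 0
(P(s(-2, 1)) + x(-1))**2 = (-1/6 + 0)**2 = (-1/6)**2 = 1/36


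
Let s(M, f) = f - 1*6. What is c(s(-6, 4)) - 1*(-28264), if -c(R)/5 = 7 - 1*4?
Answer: 28249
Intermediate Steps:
s(M, f) = -6 + f (s(M, f) = f - 6 = -6 + f)
c(R) = -15 (c(R) = -5*(7 - 1*4) = -5*(7 - 4) = -5*3 = -15)
c(s(-6, 4)) - 1*(-28264) = -15 - 1*(-28264) = -15 + 28264 = 28249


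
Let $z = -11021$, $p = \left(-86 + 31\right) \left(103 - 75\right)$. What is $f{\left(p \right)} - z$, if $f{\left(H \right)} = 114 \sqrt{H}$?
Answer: $11021 + 228 i \sqrt{385} \approx 11021.0 + 4473.7 i$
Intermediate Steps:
$p = -1540$ ($p = \left(-55\right) 28 = -1540$)
$f{\left(p \right)} - z = 114 \sqrt{-1540} - -11021 = 114 \cdot 2 i \sqrt{385} + 11021 = 228 i \sqrt{385} + 11021 = 11021 + 228 i \sqrt{385}$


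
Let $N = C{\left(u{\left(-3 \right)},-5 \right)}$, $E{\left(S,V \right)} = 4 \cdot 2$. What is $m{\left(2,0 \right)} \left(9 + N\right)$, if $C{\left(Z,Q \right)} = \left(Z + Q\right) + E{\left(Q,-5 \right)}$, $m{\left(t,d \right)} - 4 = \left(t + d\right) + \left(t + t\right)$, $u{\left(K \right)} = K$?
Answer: $90$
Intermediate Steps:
$E{\left(S,V \right)} = 8$
$m{\left(t,d \right)} = 4 + d + 3 t$ ($m{\left(t,d \right)} = 4 + \left(\left(t + d\right) + \left(t + t\right)\right) = 4 + \left(\left(d + t\right) + 2 t\right) = 4 + \left(d + 3 t\right) = 4 + d + 3 t$)
$C{\left(Z,Q \right)} = 8 + Q + Z$ ($C{\left(Z,Q \right)} = \left(Z + Q\right) + 8 = \left(Q + Z\right) + 8 = 8 + Q + Z$)
$N = 0$ ($N = 8 - 5 - 3 = 0$)
$m{\left(2,0 \right)} \left(9 + N\right) = \left(4 + 0 + 3 \cdot 2\right) \left(9 + 0\right) = \left(4 + 0 + 6\right) 9 = 10 \cdot 9 = 90$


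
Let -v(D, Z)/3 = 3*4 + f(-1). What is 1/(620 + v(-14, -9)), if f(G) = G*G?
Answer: 1/581 ≈ 0.0017212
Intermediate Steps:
f(G) = G**2
v(D, Z) = -39 (v(D, Z) = -3*(3*4 + (-1)**2) = -3*(12 + 1) = -3*13 = -39)
1/(620 + v(-14, -9)) = 1/(620 - 39) = 1/581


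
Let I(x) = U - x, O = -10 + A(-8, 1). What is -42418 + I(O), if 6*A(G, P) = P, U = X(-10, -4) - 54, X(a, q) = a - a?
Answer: -254773/6 ≈ -42462.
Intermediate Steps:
X(a, q) = 0
U = -54 (U = 0 - 54 = -54)
A(G, P) = P/6
O = -59/6 (O = -10 + (1/6)*1 = -10 + 1/6 = -59/6 ≈ -9.8333)
I(x) = -54 - x
-42418 + I(O) = -42418 + (-54 - 1*(-59/6)) = -42418 + (-54 + 59/6) = -42418 - 265/6 = -254773/6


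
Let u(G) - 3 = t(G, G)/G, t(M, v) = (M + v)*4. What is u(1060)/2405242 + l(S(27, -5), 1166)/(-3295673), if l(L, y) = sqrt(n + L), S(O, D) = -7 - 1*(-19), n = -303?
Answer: 11/2405242 - I*sqrt(291)/3295673 ≈ 4.5733e-6 - 5.1761e-6*I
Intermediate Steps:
t(M, v) = 4*M + 4*v
u(G) = 11 (u(G) = 3 + (4*G + 4*G)/G = 3 + (8*G)/G = 3 + 8 = 11)
S(O, D) = 12 (S(O, D) = -7 + 19 = 12)
l(L, y) = sqrt(-303 + L)
u(1060)/2405242 + l(S(27, -5), 1166)/(-3295673) = 11/2405242 + sqrt(-303 + 12)/(-3295673) = 11*(1/2405242) + sqrt(-291)*(-1/3295673) = 11/2405242 + (I*sqrt(291))*(-1/3295673) = 11/2405242 - I*sqrt(291)/3295673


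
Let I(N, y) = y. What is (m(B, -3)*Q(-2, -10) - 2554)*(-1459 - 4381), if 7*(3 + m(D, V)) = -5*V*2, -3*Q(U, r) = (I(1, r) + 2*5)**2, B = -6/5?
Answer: 14915360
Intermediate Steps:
B = -6/5 (B = -6*1/5 = -6/5 ≈ -1.2000)
Q(U, r) = -(10 + r)**2/3 (Q(U, r) = -(r + 2*5)**2/3 = -(r + 10)**2/3 = -(10 + r)**2/3)
m(D, V) = -3 - 10*V/7 (m(D, V) = -3 + (-5*V*2)/7 = -3 + (-10*V)/7 = -3 - 10*V/7)
(m(B, -3)*Q(-2, -10) - 2554)*(-1459 - 4381) = ((-3 - 10/7*(-3))*(-(10 - 10)**2/3) - 2554)*(-1459 - 4381) = ((-3 + 30/7)*(-1/3*0**2) - 2554)*(-5840) = (9*(-1/3*0)/7 - 2554)*(-5840) = ((9/7)*0 - 2554)*(-5840) = (0 - 2554)*(-5840) = -2554*(-5840) = 14915360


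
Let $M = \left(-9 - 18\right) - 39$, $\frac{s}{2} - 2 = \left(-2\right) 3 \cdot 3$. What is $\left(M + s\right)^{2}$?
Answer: $9604$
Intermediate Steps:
$s = -32$ ($s = 4 + 2 \left(-2\right) 3 \cdot 3 = 4 + 2 \left(\left(-6\right) 3\right) = 4 + 2 \left(-18\right) = 4 - 36 = -32$)
$M = -66$ ($M = -27 - 39 = -66$)
$\left(M + s\right)^{2} = \left(-66 - 32\right)^{2} = \left(-98\right)^{2} = 9604$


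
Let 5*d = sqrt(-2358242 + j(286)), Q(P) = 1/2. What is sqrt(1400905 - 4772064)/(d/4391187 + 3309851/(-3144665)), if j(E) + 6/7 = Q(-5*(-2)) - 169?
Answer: 193323368942970*sqrt(3371159)/(628933*sqrt(462248626) + 203478445563918*I) ≈ 0.11593 - 1744.4*I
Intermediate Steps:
Q(P) = 1/2
j(E) = -2371/14 (j(E) = -6/7 + (1/2 - 169) = -6/7 - 337/2 = -2371/14)
d = I*sqrt(462248626)/70 (d = sqrt(-2358242 - 2371/14)/5 = sqrt(-33017759/14)/5 = (I*sqrt(462248626)/14)/5 = I*sqrt(462248626)/70 ≈ 307.14*I)
sqrt(1400905 - 4772064)/(d/4391187 + 3309851/(-3144665)) = sqrt(1400905 - 4772064)/((I*sqrt(462248626)/70)/4391187 + 3309851/(-3144665)) = sqrt(-3371159)/((I*sqrt(462248626)/70)*(1/4391187) + 3309851*(-1/3144665)) = (I*sqrt(3371159))/(I*sqrt(462248626)/307383090 - 3309851/3144665) = (I*sqrt(3371159))/(-3309851/3144665 + I*sqrt(462248626)/307383090) = I*sqrt(3371159)/(-3309851/3144665 + I*sqrt(462248626)/307383090)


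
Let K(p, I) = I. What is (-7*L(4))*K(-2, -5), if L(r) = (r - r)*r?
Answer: 0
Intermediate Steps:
L(r) = 0 (L(r) = 0*r = 0)
(-7*L(4))*K(-2, -5) = -7*0*(-5) = 0*(-5) = 0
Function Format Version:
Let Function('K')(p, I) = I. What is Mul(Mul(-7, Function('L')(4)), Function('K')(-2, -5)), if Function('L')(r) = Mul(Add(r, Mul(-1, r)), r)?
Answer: 0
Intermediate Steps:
Function('L')(r) = 0 (Function('L')(r) = Mul(0, r) = 0)
Mul(Mul(-7, Function('L')(4)), Function('K')(-2, -5)) = Mul(Mul(-7, 0), -5) = Mul(0, -5) = 0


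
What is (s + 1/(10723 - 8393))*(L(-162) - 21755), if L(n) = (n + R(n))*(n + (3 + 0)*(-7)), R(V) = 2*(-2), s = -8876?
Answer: -178332944217/2330 ≈ -7.6538e+7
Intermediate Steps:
R(V) = -4
L(n) = (-21 + n)*(-4 + n) (L(n) = (n - 4)*(n + (3 + 0)*(-7)) = (-4 + n)*(n + 3*(-7)) = (-4 + n)*(n - 21) = (-4 + n)*(-21 + n) = (-21 + n)*(-4 + n))
(s + 1/(10723 - 8393))*(L(-162) - 21755) = (-8876 + 1/(10723 - 8393))*((84 + (-162)² - 25*(-162)) - 21755) = (-8876 + 1/2330)*((84 + 26244 + 4050) - 21755) = (-8876 + 1/2330)*(30378 - 21755) = -20681079/2330*8623 = -178332944217/2330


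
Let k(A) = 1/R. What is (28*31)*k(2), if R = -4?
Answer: -217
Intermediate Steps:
k(A) = -1/4 (k(A) = 1/(-4) = -1/4)
(28*31)*k(2) = (28*31)*(-1/4) = 868*(-1/4) = -217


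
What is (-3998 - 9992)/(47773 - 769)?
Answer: -6995/23502 ≈ -0.29763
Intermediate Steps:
(-3998 - 9992)/(47773 - 769) = -13990/47004 = -13990*1/47004 = -6995/23502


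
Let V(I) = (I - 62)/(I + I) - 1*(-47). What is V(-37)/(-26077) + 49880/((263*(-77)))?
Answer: -96325774067/39078314198 ≈ -2.4649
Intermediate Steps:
V(I) = 47 + (-62 + I)/(2*I) (V(I) = (-62 + I)/((2*I)) + 47 = (-62 + I)*(1/(2*I)) + 47 = (-62 + I)/(2*I) + 47 = 47 + (-62 + I)/(2*I))
V(-37)/(-26077) + 49880/((263*(-77))) = (95/2 - 31/(-37))/(-26077) + 49880/((263*(-77))) = (95/2 - 31*(-1/37))*(-1/26077) + 49880/(-20251) = (95/2 + 31/37)*(-1/26077) + 49880*(-1/20251) = (3577/74)*(-1/26077) - 49880/20251 = -3577/1929698 - 49880/20251 = -96325774067/39078314198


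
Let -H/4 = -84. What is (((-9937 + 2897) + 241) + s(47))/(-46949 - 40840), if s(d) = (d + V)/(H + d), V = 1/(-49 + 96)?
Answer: 9414353/121560753 ≈ 0.077446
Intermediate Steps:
H = 336 (H = -4*(-84) = 336)
V = 1/47 ≈ 0.021277
s(d) = (1/47 + d)/(336 + d) (s(d) = (d + 1/47)/(336 + d) = (1/47 + d)/(336 + d))
(((-9937 + 2897) + 241) + s(47))/(-46949 - 40840) = (((-9937 + 2897) + 241) + (1/47 + 47)/(336 + 47))/(-46949 - 40840) = ((-7040 + 241) + (2210/47)/383)/(-87789) = (-6799 + (1/383)*(2210/47))*(-1/87789) = (-6799 + 2210/18001)*(-1/87789) = -122386589/18001*(-1/87789) = 9414353/121560753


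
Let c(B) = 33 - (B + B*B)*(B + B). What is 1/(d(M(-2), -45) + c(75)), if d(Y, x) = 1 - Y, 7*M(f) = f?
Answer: -7/5984760 ≈ -1.1696e-6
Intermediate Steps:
M(f) = f/7
c(B) = 33 - 2*B*(B + B²) (c(B) = 33 - (B + B²)*2*B = 33 - 2*B*(B + B²))
1/(d(M(-2), -45) + c(75)) = 1/((1 - (-2)/7) + (33 - 2*75² - 2*75³)) = 1/((1 - 1*(-2/7)) + (33 - 2*5625 - 2*421875)) = 1/((1 + 2/7) + (33 - 11250 - 843750)) = 1/(9/7 - 854967) = 1/(-5984760/7) = -7/5984760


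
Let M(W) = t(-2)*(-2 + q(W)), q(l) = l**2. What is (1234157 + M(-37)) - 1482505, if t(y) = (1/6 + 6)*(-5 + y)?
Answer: -1844141/6 ≈ -3.0736e+5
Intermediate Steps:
t(y) = -185/6 + 37*y/6 (t(y) = (1/6 + 6)*(-5 + y) = 37*(-5 + y)/6 = -185/6 + 37*y/6)
M(W) = 259/3 - 259*W**2/6 (M(W) = (-185/6 + (37/6)*(-2))*(-2 + W**2) = (-185/6 - 37/3)*(-2 + W**2) = -259*(-2 + W**2)/6 = 259/3 - 259*W**2/6)
(1234157 + M(-37)) - 1482505 = (1234157 + (259/3 - 259/6*(-37)**2)) - 1482505 = (1234157 + (259/3 - 259/6*1369)) - 1482505 = (1234157 + (259/3 - 354571/6)) - 1482505 = (1234157 - 354053/6) - 1482505 = 7050889/6 - 1482505 = -1844141/6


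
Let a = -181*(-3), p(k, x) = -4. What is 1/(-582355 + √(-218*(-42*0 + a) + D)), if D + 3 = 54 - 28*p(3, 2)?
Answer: -582355/339137464236 - I*√118211/339137464236 ≈ -1.7172e-6 - 1.0138e-9*I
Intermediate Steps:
a = 543
D = 163 (D = -3 + (54 - 28*(-4)) = -3 + (54 + 112) = -3 + 166 = 163)
1/(-582355 + √(-218*(-42*0 + a) + D)) = 1/(-582355 + √(-218*(-42*0 + 543) + 163)) = 1/(-582355 + √(-218*(0 + 543) + 163)) = 1/(-582355 + √(-218*543 + 163)) = 1/(-582355 + √(-118374 + 163)) = 1/(-582355 + √(-118211)) = 1/(-582355 + I*√118211)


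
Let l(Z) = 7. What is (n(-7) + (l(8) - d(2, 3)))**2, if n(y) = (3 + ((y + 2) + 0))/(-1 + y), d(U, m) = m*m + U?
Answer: 225/16 ≈ 14.063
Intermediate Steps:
d(U, m) = U + m**2 (d(U, m) = m**2 + U = U + m**2)
n(y) = (5 + y)/(-1 + y) (n(y) = (3 + ((2 + y) + 0))/(-1 + y) = (3 + (2 + y))/(-1 + y) = (5 + y)/(-1 + y))
(n(-7) + (l(8) - d(2, 3)))**2 = ((5 - 7)/(-1 - 7) + (7 - (2 + 3**2)))**2 = (-2/(-8) + (7 - (2 + 9)))**2 = (-1/8*(-2) + (7 - 1*11))**2 = (1/4 + (7 - 11))**2 = (1/4 - 4)**2 = (-15/4)**2 = 225/16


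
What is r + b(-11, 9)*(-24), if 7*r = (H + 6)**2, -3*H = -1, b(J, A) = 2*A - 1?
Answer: -25343/63 ≈ -402.27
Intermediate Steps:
b(J, A) = -1 + 2*A
H = 1/3 (H = -1/3*(-1) = 1/3 ≈ 0.33333)
r = 361/63 (r = (1/3 + 6)**2/7 = (19/3)**2/7 = (1/7)*(361/9) = 361/63 ≈ 5.7302)
r + b(-11, 9)*(-24) = 361/63 + (-1 + 2*9)*(-24) = 361/63 + (-1 + 18)*(-24) = 361/63 + 17*(-24) = 361/63 - 408 = -25343/63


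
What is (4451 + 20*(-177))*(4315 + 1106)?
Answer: 4938531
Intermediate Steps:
(4451 + 20*(-177))*(4315 + 1106) = (4451 - 3540)*5421 = 911*5421 = 4938531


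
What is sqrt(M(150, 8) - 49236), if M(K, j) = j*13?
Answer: 2*I*sqrt(12283) ≈ 221.66*I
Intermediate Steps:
M(K, j) = 13*j
sqrt(M(150, 8) - 49236) = sqrt(13*8 - 49236) = sqrt(104 - 49236) = sqrt(-49132) = 2*I*sqrt(12283)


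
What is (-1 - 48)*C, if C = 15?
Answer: -735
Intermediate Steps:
(-1 - 48)*C = (-1 - 48)*15 = -49*15 = -735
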